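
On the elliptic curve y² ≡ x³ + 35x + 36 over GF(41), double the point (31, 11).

tangent at (31, 11): λ = (3·31² + 35)/(2·11) ≡ 7/22. 22⁻¹ ≡ 28 (mod 41), so λ ≡ 7·28 ≡ 32.
  x = λ² - 31 - 31 = 1024 - 62 ≡ 19; y = λ·(31 - 19) - 11 ≡ 4. → (19, 4)

(19, 4)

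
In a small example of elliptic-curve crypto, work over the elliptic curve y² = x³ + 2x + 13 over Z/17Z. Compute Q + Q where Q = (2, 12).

tangent at (2, 12): λ = (3·2² + 2)/(2·12) ≡ 14/7. 7⁻¹ ≡ 5 (mod 17), so λ ≡ 14·5 ≡ 2.
  x = λ² - 2 - 2 = 4 - 4 ≡ 0; y = λ·(2 - 0) - 12 ≡ 9. → (0, 9)

(0, 9)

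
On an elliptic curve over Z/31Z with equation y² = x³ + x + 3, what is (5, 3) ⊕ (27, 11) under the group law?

(4, 3)

(5, 3) + (27, 11). λ = (11 - 3)/(27 - 5) ≡ 8/22 mod 31. 22⁻¹ ≡ 24 (mod 31), so λ ≡ 6.
  x = λ² - 5 - 27 = 36 - 32 ≡ 4; y = λ·(5 - 4) - 3 ≡ 3. → (4, 3)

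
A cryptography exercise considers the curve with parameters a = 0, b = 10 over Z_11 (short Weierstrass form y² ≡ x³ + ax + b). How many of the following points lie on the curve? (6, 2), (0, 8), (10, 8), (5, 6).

(6, 2): 2² ≡ 4, rhs ≡ 6 → off.
(0, 8): 8² ≡ 9, rhs ≡ 10 → off.
(10, 8): 8² ≡ 9, rhs ≡ 9 → on.
(5, 6): 6² ≡ 3, rhs ≡ 3 → on.

2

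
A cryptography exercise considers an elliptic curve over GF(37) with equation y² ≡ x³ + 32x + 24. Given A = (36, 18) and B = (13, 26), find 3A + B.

(21, 2)

First 3A:
Repeated addition: build up to 3A.
2A: tangent at (36, 18): λ = (3·36² + 32)/(2·18) ≡ 35/36. 36⁻¹ ≡ 36 (mod 37) since 36·36 = 1296 ≡ 1, so λ ≡ 35·36 ≡ 2.
  x = λ² - 36 - 36 = 4 - 72 ≡ 6; y = λ·(36 - 6) - 18 ≡ 5. → (6, 5)
3A: (6, 5) + (36, 18). λ = (18 - 5)/(36 - 6) ≡ 13/30 mod 37. 30⁻¹ ≡ 21 (mod 37), so λ ≡ 14.
  x = λ² - 6 - 36 = 196 - 42 ≡ 6; y = λ·(6 - 6) - 5 ≡ 32. → (6, 32)
3A = (6, 32).
Finally 3A + B:
(6, 32) + (13, 26). λ = (26 - 32)/(13 - 6) ≡ 31/7 mod 37. 7⁻¹ ≡ 16 (mod 37), so λ ≡ 15.
  x = λ² - 6 - 13 = 225 - 19 ≡ 21; y = λ·(6 - 21) - 32 ≡ 2. → (21, 2)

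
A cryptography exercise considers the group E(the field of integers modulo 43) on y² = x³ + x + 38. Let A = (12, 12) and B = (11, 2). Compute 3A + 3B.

(11, 41)

First 3A:
Repeated addition: build up to 3A.
2A: tangent at (12, 12): λ = (3·12² + 1)/(2·12) ≡ 3/24. 24⁻¹ ≡ 9 (mod 43) since 24·9 = 216 ≡ 1, so λ ≡ 3·9 ≡ 27.
  x = λ² - 12 - 12 = 729 - 24 ≡ 17; y = λ·(12 - 17) - 12 ≡ 25. → (17, 25)
3A: (17, 25) + (12, 12). λ = (12 - 25)/(12 - 17) ≡ 30/38 mod 43. 38⁻¹ ≡ 17 (mod 43), so λ ≡ 37.
  x = λ² - 17 - 12 = 1369 - 29 ≡ 7; y = λ·(17 - 7) - 25 ≡ 1. → (7, 1)
3A = (7, 1).
Next 3B:
Repeated addition: build up to 3B.
2B: tangent at (11, 2): λ = (3·11² + 1)/(2·2) ≡ 20/4. 4⁻¹ ≡ 11 (mod 43), so λ ≡ 20·11 ≡ 5.
  x = λ² - 11 - 11 = 25 - 22 ≡ 3; y = λ·(11 - 3) - 2 ≡ 38. → (3, 38)
3B: (3, 38) + (11, 2). λ = (2 - 38)/(11 - 3) ≡ 7/8 mod 43. 8⁻¹ ≡ 27 (mod 43), so λ ≡ 17.
  x = λ² - 3 - 11 = 289 - 14 ≡ 17; y = λ·(3 - 17) - 38 ≡ 25. → (17, 25)
3B = (17, 25).
Finally 3A + 3B:
(7, 1) + (17, 25). λ = (25 - 1)/(17 - 7) ≡ 24/10 mod 43. 10⁻¹ ≡ 13 (mod 43), so λ ≡ 11.
  x = λ² - 7 - 17 = 121 - 24 ≡ 11; y = λ·(7 - 11) - 1 ≡ 41. → (11, 41)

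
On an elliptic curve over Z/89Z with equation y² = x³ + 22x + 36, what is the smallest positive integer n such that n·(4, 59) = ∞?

2P: tangent at (4, 59): λ = (3·4² + 22)/(2·59) ≡ 70/29. 29⁻¹ ≡ 43 (mod 89) since 29·43 = 1247 ≡ 1, so λ ≡ 70·43 ≡ 73.
  x = λ² - 4 - 4 = 5329 - 8 ≡ 70; y = λ·(4 - 70) - 59 ≡ 18. → (70, 18)
3P: (70, 18) + (4, 59). λ = (59 - 18)/(4 - 70) ≡ 41/23 mod 89. 23⁻¹ ≡ 31 (mod 89), so λ ≡ 25.
  x = λ² - 70 - 4 = 625 - 74 ≡ 17; y = λ·(70 - 17) - 18 ≡ 61. → (17, 61)
4P: (17, 61) + (4, 59). λ = (59 - 61)/(4 - 17) ≡ 87/76 mod 89. 76⁻¹ ≡ 41 (mod 89) since 76·41 = 3116 ≡ 1, so λ ≡ 7.
  x = λ² - 17 - 4 = 49 - 21 ≡ 28; y = λ·(17 - 28) - 61 ≡ 40. → (28, 40)
5P: (28, 40) + (4, 59). λ = (59 - 40)/(4 - 28) ≡ 19/65 mod 89. 65⁻¹ ≡ 63 (mod 89), so λ ≡ 40.
  x = λ² - 28 - 4 = 1600 - 32 ≡ 55; y = λ·(28 - 55) - 40 ≡ 37. → (55, 37)
6P: (55, 37) + (4, 59). λ = (59 - 37)/(4 - 55) ≡ 22/38 mod 89. 38⁻¹ ≡ 82 (mod 89), so λ ≡ 24.
  x = λ² - 55 - 4 = 576 - 59 ≡ 72; y = λ·(55 - 72) - 37 ≡ 0. → (72, 0)
7P: (72, 0) + (4, 59). λ = (59 - 0)/(4 - 72) ≡ 59/21 mod 89. 21⁻¹ ≡ 17 (mod 89) since 21·17 = 357 ≡ 1, so λ ≡ 24.
  x = λ² - 72 - 4 = 576 - 76 ≡ 55; y = λ·(72 - 55) - 0 ≡ 52. → (55, 52)
8P: (55, 52) + (4, 59). λ = (59 - 52)/(4 - 55) ≡ 7/38 mod 89. 38⁻¹ ≡ 82 (mod 89), so λ ≡ 40.
  x = λ² - 55 - 4 = 1600 - 59 ≡ 28; y = λ·(55 - 28) - 52 ≡ 49. → (28, 49)
9P: (28, 49) + (4, 59). λ = (59 - 49)/(4 - 28) ≡ 10/65 mod 89. 65⁻¹ ≡ 63 (mod 89), so λ ≡ 7.
  x = λ² - 28 - 4 = 49 - 32 ≡ 17; y = λ·(28 - 17) - 49 ≡ 28. → (17, 28)
10P: (17, 28) + (4, 59). λ = (59 - 28)/(4 - 17) ≡ 31/76 mod 89. 76⁻¹ ≡ 41 (mod 89) since 76·41 = 3116 ≡ 1, so λ ≡ 25.
  x = λ² - 17 - 4 = 625 - 21 ≡ 70; y = λ·(17 - 70) - 28 ≡ 71. → (70, 71)
11P: (70, 71) + (4, 59). λ = (59 - 71)/(4 - 70) ≡ 77/23 mod 89. 23⁻¹ ≡ 31 (mod 89), so λ ≡ 73.
  x = λ² - 70 - 4 = 5329 - 74 ≡ 4; y = λ·(70 - 4) - 71 ≡ 30. → (4, 30)
12P: (4, 30) + (4, 59): same x and y₁ ≡ -y₂, so the sum is ∞.
12P = ∞, so the order is 12.

12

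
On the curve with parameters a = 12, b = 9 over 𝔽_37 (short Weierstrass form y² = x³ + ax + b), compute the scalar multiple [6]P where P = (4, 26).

(27, 31)

Double-and-add on 6 = (110)₂. Start with P = (4, 26) for the leading 1-bit.
double: tangent at (4, 26): λ = (3·4² + 12)/(2·26) ≡ 23/15. 15⁻¹ ≡ 5 (mod 37), so λ ≡ 23·5 ≡ 4.
  x = λ² - 4 - 4 = 16 - 8 ≡ 8; y = λ·(4 - 8) - 26 ≡ 32. → (8, 32)
add P: (8, 32) + (4, 26). λ = (26 - 32)/(4 - 8) ≡ 31/33 mod 37. 33⁻¹ ≡ 9 (mod 37) since 33·9 = 297 ≡ 1, so λ ≡ 20.
  x = λ² - 8 - 4 = 400 - 12 ≡ 18; y = λ·(8 - 18) - 32 ≡ 27. → (18, 27)
double: tangent at (18, 27): λ = (3·18² + 12)/(2·27) ≡ 22/17. 17⁻¹ ≡ 24 (mod 37) since 17·24 = 408 ≡ 1, so λ ≡ 22·24 ≡ 10.
  x = λ² - 18 - 18 = 100 - 36 ≡ 27; y = λ·(18 - 27) - 27 ≡ 31. → (27, 31)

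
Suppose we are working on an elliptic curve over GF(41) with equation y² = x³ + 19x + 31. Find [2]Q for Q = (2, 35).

tangent at (2, 35): λ = (3·2² + 19)/(2·35) ≡ 31/29. 29⁻¹ ≡ 17 (mod 41), so λ ≡ 31·17 ≡ 35.
  x = λ² - 2 - 2 = 1225 - 4 ≡ 32; y = λ·(2 - 32) - 35 ≡ 22. → (32, 22)

(32, 22)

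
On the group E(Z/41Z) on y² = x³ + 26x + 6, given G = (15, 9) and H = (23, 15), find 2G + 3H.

First 2G:
Repeated addition: build up to 2G.
2G: tangent at (15, 9): λ = (3·15² + 26)/(2·9) ≡ 4/18. 18⁻¹ ≡ 16 (mod 41), so λ ≡ 4·16 ≡ 23.
  x = λ² - 15 - 15 = 529 - 30 ≡ 7; y = λ·(15 - 7) - 9 ≡ 11. → (7, 11)
2G = (7, 11).
Next 3H:
Repeated addition: build up to 3H.
2H: tangent at (23, 15): λ = (3·23² + 26)/(2·15) ≡ 14/30. 30⁻¹ ≡ 26 (mod 41), so λ ≡ 14·26 ≡ 36.
  x = λ² - 23 - 23 = 1296 - 46 ≡ 20; y = λ·(23 - 20) - 15 ≡ 11. → (20, 11)
3H: (20, 11) + (23, 15). λ = (15 - 11)/(23 - 20) ≡ 4/3 mod 41. 3⁻¹ ≡ 14 (mod 41), so λ ≡ 15.
  x = λ² - 20 - 23 = 225 - 43 ≡ 18; y = λ·(20 - 18) - 11 ≡ 19. → (18, 19)
3H = (18, 19).
Finally 2G + 3H:
(7, 11) + (18, 19). λ = (19 - 11)/(18 - 7) ≡ 8/11 mod 41. 11⁻¹ ≡ 15 (mod 41), so λ ≡ 38.
  x = λ² - 7 - 18 = 1444 - 25 ≡ 25; y = λ·(7 - 25) - 11 ≡ 2. → (25, 2)

(25, 2)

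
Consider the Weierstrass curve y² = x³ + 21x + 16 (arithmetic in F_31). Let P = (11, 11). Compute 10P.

Repeated addition: build up to 10P.
2P: tangent at (11, 11): λ = (3·11² + 21)/(2·11) ≡ 12/22. 22⁻¹ ≡ 24 (mod 31) since 22·24 = 528 ≡ 1, so λ ≡ 12·24 ≡ 9.
  x = λ² - 11 - 11 = 81 - 22 ≡ 28; y = λ·(11 - 28) - 11 ≡ 22. → (28, 22)
3P: (28, 22) + (11, 11). λ = (11 - 22)/(11 - 28) ≡ 20/14 mod 31. 14⁻¹ ≡ 20 (mod 31) since 14·20 = 280 ≡ 1, so λ ≡ 28.
  x = λ² - 28 - 11 = 784 - 39 ≡ 1; y = λ·(28 - 1) - 22 ≡ 21. → (1, 21)
4P: (1, 21) + (11, 11). λ = (11 - 21)/(11 - 1) ≡ 21/10 mod 31. 10⁻¹ ≡ 28 (mod 31), so λ ≡ 30.
  x = λ² - 1 - 11 = 900 - 12 ≡ 20; y = λ·(1 - 20) - 21 ≡ 29. → (20, 29)
5P: (20, 29) + (11, 11). λ = (11 - 29)/(11 - 20) ≡ 13/22 mod 31. 22⁻¹ ≡ 24 (mod 31) since 22·24 = 528 ≡ 1, so λ ≡ 2.
  x = λ² - 20 - 11 = 4 - 31 ≡ 4; y = λ·(20 - 4) - 29 ≡ 3. → (4, 3)
6P: (4, 3) + (11, 11). λ = (11 - 3)/(11 - 4) ≡ 8/7 mod 31. 7⁻¹ ≡ 9 (mod 31), so λ ≡ 10.
  x = λ² - 4 - 11 = 100 - 15 ≡ 23; y = λ·(4 - 23) - 3 ≡ 24. → (23, 24)
7P: (23, 24) + (11, 11). λ = (11 - 24)/(11 - 23) ≡ 18/19 mod 31. 19⁻¹ ≡ 18 (mod 31) since 19·18 = 342 ≡ 1, so λ ≡ 14.
  x = λ² - 23 - 11 = 196 - 34 ≡ 7; y = λ·(23 - 7) - 24 ≡ 14. → (7, 14)
8P: (7, 14) + (11, 11). λ = (11 - 14)/(11 - 7) ≡ 28/4 mod 31. 4⁻¹ ≡ 8 (mod 31), so λ ≡ 7.
  x = λ² - 7 - 11 = 49 - 18 ≡ 0; y = λ·(7 - 0) - 14 ≡ 4. → (0, 4)
9P: (0, 4) + (11, 11). λ = (11 - 4)/(11 - 0) ≡ 7/11 mod 31. 11⁻¹ ≡ 17 (mod 31) since 11·17 = 187 ≡ 1, so λ ≡ 26.
  x = λ² - 0 - 11 = 676 - 11 ≡ 14; y = λ·(0 - 14) - 4 ≡ 4. → (14, 4)
10P: (14, 4) + (11, 11). λ = (11 - 4)/(11 - 14) ≡ 7/28 mod 31. 28⁻¹ ≡ 10 (mod 31), so λ ≡ 8.
  x = λ² - 14 - 11 = 64 - 25 ≡ 8; y = λ·(14 - 8) - 4 ≡ 13. → (8, 13)

(8, 13)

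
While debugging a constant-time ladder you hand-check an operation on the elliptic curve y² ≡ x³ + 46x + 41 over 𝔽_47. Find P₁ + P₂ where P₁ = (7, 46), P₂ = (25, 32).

(7, 46) + (25, 32). λ = (32 - 46)/(25 - 7) ≡ 33/18 mod 47. 18⁻¹ ≡ 34 (mod 47) since 18·34 = 612 ≡ 1, so λ ≡ 41.
  x = λ² - 7 - 25 = 1681 - 32 ≡ 4; y = λ·(7 - 4) - 46 ≡ 30. → (4, 30)

(4, 30)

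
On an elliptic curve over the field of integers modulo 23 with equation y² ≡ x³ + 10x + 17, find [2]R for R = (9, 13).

(5, 10)

tangent at (9, 13): λ = (3·9² + 10)/(2·13) ≡ 0/3. 3⁻¹ ≡ 8 (mod 23), so λ ≡ 0·8 ≡ 0.
  x = λ² - 9 - 9 = 0 - 18 ≡ 5; y = λ·(9 - 5) - 13 ≡ 10. → (5, 10)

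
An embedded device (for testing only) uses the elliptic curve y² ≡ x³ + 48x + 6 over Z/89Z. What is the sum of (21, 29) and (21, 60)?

O

The two points share x = 21 and their y-coordinates satisfy 29 + 60 ≡ 0 (mod 89), so they are inverses. Their sum is the point at infinity.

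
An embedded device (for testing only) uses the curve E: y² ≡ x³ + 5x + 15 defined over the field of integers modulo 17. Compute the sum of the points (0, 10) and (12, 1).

(0, 10) + (12, 1). λ = (1 - 10)/(12 - 0) ≡ 8/12 mod 17. 12⁻¹ ≡ 10 (mod 17) since 12·10 = 120 ≡ 1, so λ ≡ 12.
  x = λ² - 0 - 12 = 144 - 12 ≡ 13; y = λ·(0 - 13) - 10 ≡ 4. → (13, 4)

(13, 4)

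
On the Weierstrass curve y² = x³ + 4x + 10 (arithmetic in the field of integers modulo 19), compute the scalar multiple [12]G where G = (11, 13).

Repeated addition: build up to 12G.
2G: tangent at (11, 13): λ = (3·11² + 4)/(2·13) ≡ 6/7. 7⁻¹ ≡ 11 (mod 19) since 7·11 = 77 ≡ 1, so λ ≡ 6·11 ≡ 9.
  x = λ² - 11 - 11 = 81 - 22 ≡ 2; y = λ·(11 - 2) - 13 ≡ 11. → (2, 11)
3G: (2, 11) + (11, 13). λ = (13 - 11)/(11 - 2) ≡ 2/9 mod 19. 9⁻¹ ≡ 17 (mod 19), so λ ≡ 15.
  x = λ² - 2 - 11 = 225 - 13 ≡ 3; y = λ·(2 - 3) - 11 ≡ 12. → (3, 12)
4G: (3, 12) + (11, 13). λ = (13 - 12)/(11 - 3) ≡ 1/8 mod 19. 8⁻¹ ≡ 12 (mod 19), so λ ≡ 12.
  x = λ² - 3 - 11 = 144 - 14 ≡ 16; y = λ·(3 - 16) - 12 ≡ 3. → (16, 3)
5G: (16, 3) + (11, 13). λ = (13 - 3)/(11 - 16) ≡ 10/14 mod 19. 14⁻¹ ≡ 15 (mod 19) since 14·15 = 210 ≡ 1, so λ ≡ 17.
  x = λ² - 16 - 11 = 289 - 27 ≡ 15; y = λ·(16 - 15) - 3 ≡ 14. → (15, 14)
6G: (15, 14) + (11, 13). λ = (13 - 14)/(11 - 15) ≡ 18/15 mod 19. 15⁻¹ ≡ 14 (mod 19) since 15·14 = 210 ≡ 1, so λ ≡ 5.
  x = λ² - 15 - 11 = 25 - 26 ≡ 18; y = λ·(15 - 18) - 14 ≡ 9. → (18, 9)
7G: (18, 9) + (11, 13). λ = (13 - 9)/(11 - 18) ≡ 4/12 mod 19. 12⁻¹ ≡ 8 (mod 19) since 12·8 = 96 ≡ 1, so λ ≡ 13.
  x = λ² - 18 - 11 = 169 - 29 ≡ 7; y = λ·(18 - 7) - 9 ≡ 1. → (7, 1)
8G: (7, 1) + (11, 13). λ = (13 - 1)/(11 - 7) ≡ 12/4 mod 19. 4⁻¹ ≡ 5 (mod 19), so λ ≡ 3.
  x = λ² - 7 - 11 = 9 - 18 ≡ 10; y = λ·(7 - 10) - 1 ≡ 9. → (10, 9)
9G: (10, 9) + (11, 13). λ = (13 - 9)/(11 - 10) ≡ 4/1 mod 19. 1⁻¹ ≡ 1 (mod 19), so λ ≡ 4.
  x = λ² - 10 - 11 = 16 - 21 ≡ 14; y = λ·(10 - 14) - 9 ≡ 13. → (14, 13)
10G: (14, 13) + (11, 13). λ = (13 - 13)/(11 - 14) ≡ 0/16 mod 19. 16⁻¹ ≡ 6 (mod 19) since 16·6 = 96 ≡ 1, so λ ≡ 0.
  x = λ² - 14 - 11 = 0 - 25 ≡ 13; y = λ·(14 - 13) - 13 ≡ 6. → (13, 6)
11G: (13, 6) + (11, 13). λ = (13 - 6)/(11 - 13) ≡ 7/17 mod 19. 17⁻¹ ≡ 9 (mod 19), so λ ≡ 6.
  x = λ² - 13 - 11 = 36 - 24 ≡ 12; y = λ·(13 - 12) - 6 ≡ 0. → (12, 0)
12G: (12, 0) + (11, 13). λ = (13 - 0)/(11 - 12) ≡ 13/18 mod 19. 18⁻¹ ≡ 18 (mod 19) since 18·18 = 324 ≡ 1, so λ ≡ 6.
  x = λ² - 12 - 11 = 36 - 23 ≡ 13; y = λ·(12 - 13) - 0 ≡ 13. → (13, 13)

(13, 13)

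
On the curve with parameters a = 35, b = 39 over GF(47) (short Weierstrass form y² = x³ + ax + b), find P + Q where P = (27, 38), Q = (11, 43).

(27, 38) + (11, 43). λ = (43 - 38)/(11 - 27) ≡ 5/31 mod 47. 31⁻¹ ≡ 44 (mod 47), so λ ≡ 32.
  x = λ² - 27 - 11 = 1024 - 38 ≡ 46; y = λ·(27 - 46) - 38 ≡ 12. → (46, 12)

(46, 12)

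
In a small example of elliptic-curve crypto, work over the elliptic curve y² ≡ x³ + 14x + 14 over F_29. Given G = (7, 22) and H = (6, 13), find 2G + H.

First 2G:
Repeated addition: build up to 2G.
2G: tangent at (7, 22): λ = (3·7² + 14)/(2·22) ≡ 16/15. 15⁻¹ ≡ 2 (mod 29) since 15·2 = 30 ≡ 1, so λ ≡ 16·2 ≡ 3.
  x = λ² - 7 - 7 = 9 - 14 ≡ 24; y = λ·(7 - 24) - 22 ≡ 14. → (24, 14)
2G = (24, 14).
Finally 2G + H:
(24, 14) + (6, 13). λ = (13 - 14)/(6 - 24) ≡ 28/11 mod 29. 11⁻¹ ≡ 8 (mod 29), so λ ≡ 21.
  x = λ² - 24 - 6 = 441 - 30 ≡ 5; y = λ·(24 - 5) - 14 ≡ 8. → (5, 8)

(5, 8)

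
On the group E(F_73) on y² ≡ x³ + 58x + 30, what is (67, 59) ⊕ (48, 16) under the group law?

(25, 13)

(67, 59) + (48, 16). λ = (16 - 59)/(48 - 67) ≡ 30/54 mod 73. 54⁻¹ ≡ 23 (mod 73), so λ ≡ 33.
  x = λ² - 67 - 48 = 1089 - 115 ≡ 25; y = λ·(67 - 25) - 59 ≡ 13. → (25, 13)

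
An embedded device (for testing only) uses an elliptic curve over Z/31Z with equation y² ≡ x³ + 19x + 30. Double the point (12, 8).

(16, 11)

tangent at (12, 8): λ = (3·12² + 19)/(2·8) ≡ 17/16. 16⁻¹ ≡ 2 (mod 31), so λ ≡ 17·2 ≡ 3.
  x = λ² - 12 - 12 = 9 - 24 ≡ 16; y = λ·(12 - 16) - 8 ≡ 11. → (16, 11)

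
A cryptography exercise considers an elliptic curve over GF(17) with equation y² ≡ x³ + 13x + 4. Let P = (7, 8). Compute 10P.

Double-and-add on 10 = (1010)₂. Start with P = (7, 8) for the leading 1-bit.
double: tangent at (7, 8): λ = (3·7² + 13)/(2·8) ≡ 7/16. 16⁻¹ ≡ 16 (mod 17), so λ ≡ 7·16 ≡ 10.
  x = λ² - 7 - 7 = 100 - 14 ≡ 1; y = λ·(7 - 1) - 8 ≡ 1. → (1, 1)
double: tangent at (1, 1): λ = (3·1² + 13)/(2·1) ≡ 16/2. 2⁻¹ ≡ 9 (mod 17) since 2·9 = 18 ≡ 1, so λ ≡ 16·9 ≡ 8.
  x = λ² - 1 - 1 = 64 - 2 ≡ 11; y = λ·(1 - 11) - 1 ≡ 4. → (11, 4)
add P: (11, 4) + (7, 8). λ = (8 - 4)/(7 - 11) ≡ 4/13 mod 17. 13⁻¹ ≡ 4 (mod 17), so λ ≡ 16.
  x = λ² - 11 - 7 = 256 - 18 ≡ 0; y = λ·(11 - 0) - 4 ≡ 2. → (0, 2)
double: tangent at (0, 2): λ = (3·0² + 13)/(2·2) ≡ 13/4. 4⁻¹ ≡ 13 (mod 17), so λ ≡ 13·13 ≡ 16.
  x = λ² - 0 - 0 = 256 - 0 ≡ 1; y = λ·(0 - 1) - 2 ≡ 16. → (1, 16)

(1, 16)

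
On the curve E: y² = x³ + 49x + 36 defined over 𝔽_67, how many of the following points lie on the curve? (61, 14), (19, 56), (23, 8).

(61, 14): 14² ≡ 62, rhs ≡ 62 → on.
(19, 56): 56² ≡ 54, rhs ≡ 54 → on.
(23, 8): 8² ≡ 64, rhs ≡ 64 → on.

3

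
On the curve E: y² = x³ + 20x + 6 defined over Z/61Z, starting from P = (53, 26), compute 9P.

(35, 37)

Double-and-add on 9 = (1001)₂. Start with P = (53, 26) for the leading 1-bit.
double: tangent at (53, 26): λ = (3·53² + 20)/(2·26) ≡ 29/52. 52⁻¹ ≡ 27 (mod 61), so λ ≡ 29·27 ≡ 51.
  x = λ² - 53 - 53 = 2601 - 106 ≡ 55; y = λ·(53 - 55) - 26 ≡ 55. → (55, 55)
double: tangent at (55, 55): λ = (3·55² + 20)/(2·55) ≡ 6/49. 49⁻¹ ≡ 5 (mod 61) since 49·5 = 245 ≡ 1, so λ ≡ 6·5 ≡ 30.
  x = λ² - 55 - 55 = 900 - 110 ≡ 58; y = λ·(55 - 58) - 55 ≡ 38. → (58, 38)
double: tangent at (58, 38): λ = (3·58² + 20)/(2·38) ≡ 47/15. 15⁻¹ ≡ 57 (mod 61), so λ ≡ 47·57 ≡ 56.
  x = λ² - 58 - 58 = 3136 - 116 ≡ 31; y = λ·(58 - 31) - 38 ≡ 10. → (31, 10)
add P: (31, 10) + (53, 26). λ = (26 - 10)/(53 - 31) ≡ 16/22 mod 61. 22⁻¹ ≡ 25 (mod 61) since 22·25 = 550 ≡ 1, so λ ≡ 34.
  x = λ² - 31 - 53 = 1156 - 84 ≡ 35; y = λ·(31 - 35) - 10 ≡ 37. → (35, 37)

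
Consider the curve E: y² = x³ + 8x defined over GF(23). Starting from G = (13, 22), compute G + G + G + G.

O

Double-and-add on 4 = (100)₂. Start with G = (13, 22) for the leading 1-bit.
double: tangent at (13, 22): λ = (3·13² + 8)/(2·22) ≡ 9/21. 21⁻¹ ≡ 11 (mod 23), so λ ≡ 9·11 ≡ 7.
  x = λ² - 13 - 13 = 49 - 26 ≡ 0; y = λ·(13 - 0) - 22 ≡ 0. → (0, 0)
double: (0, 0) + (0, 0): same x and y₁ ≡ -y₂, so the sum is 𝒪.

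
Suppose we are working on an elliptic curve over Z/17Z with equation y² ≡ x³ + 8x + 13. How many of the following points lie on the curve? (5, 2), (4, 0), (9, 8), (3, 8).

1

(5, 2): 2² ≡ 4, rhs ≡ 8 → off.
(4, 0): 0² ≡ 0, rhs ≡ 7 → off.
(9, 8): 8² ≡ 13, rhs ≡ 15 → off.
(3, 8): 8² ≡ 13, rhs ≡ 13 → on.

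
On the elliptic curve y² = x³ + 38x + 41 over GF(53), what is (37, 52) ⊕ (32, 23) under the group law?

(24, 34)

(37, 52) + (32, 23). λ = (23 - 52)/(32 - 37) ≡ 24/48 mod 53. 48⁻¹ ≡ 21 (mod 53), so λ ≡ 27.
  x = λ² - 37 - 32 = 729 - 69 ≡ 24; y = λ·(37 - 24) - 52 ≡ 34. → (24, 34)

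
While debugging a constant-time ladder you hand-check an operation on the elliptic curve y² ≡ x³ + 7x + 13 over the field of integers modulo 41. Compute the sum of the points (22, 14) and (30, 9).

(40, 28)

(22, 14) + (30, 9). λ = (9 - 14)/(30 - 22) ≡ 36/8 mod 41. 8⁻¹ ≡ 36 (mod 41), so λ ≡ 25.
  x = λ² - 22 - 30 = 625 - 52 ≡ 40; y = λ·(22 - 40) - 14 ≡ 28. → (40, 28)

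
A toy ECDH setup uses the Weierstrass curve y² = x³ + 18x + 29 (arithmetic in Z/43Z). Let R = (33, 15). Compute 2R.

(24, 3)

tangent at (33, 15): λ = (3·33² + 18)/(2·15) ≡ 17/30. 30⁻¹ ≡ 33 (mod 43) since 30·33 = 990 ≡ 1, so λ ≡ 17·33 ≡ 2.
  x = λ² - 33 - 33 = 4 - 66 ≡ 24; y = λ·(33 - 24) - 15 ≡ 3. → (24, 3)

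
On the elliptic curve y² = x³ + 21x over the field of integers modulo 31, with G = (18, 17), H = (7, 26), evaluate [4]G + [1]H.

First 4G:
Repeated addition: build up to 4G.
2G: tangent at (18, 17): λ = (3·18² + 21)/(2·17) ≡ 1/3. 3⁻¹ ≡ 21 (mod 31), so λ ≡ 1·21 ≡ 21.
  x = λ² - 18 - 18 = 441 - 36 ≡ 2; y = λ·(18 - 2) - 17 ≡ 9. → (2, 9)
3G: (2, 9) + (18, 17). λ = (17 - 9)/(18 - 2) ≡ 8/16 mod 31. 16⁻¹ ≡ 2 (mod 31) since 16·2 = 32 ≡ 1, so λ ≡ 16.
  x = λ² - 2 - 18 = 256 - 20 ≡ 19; y = λ·(2 - 19) - 9 ≡ 29. → (19, 29)
4G: (19, 29) + (18, 17). λ = (17 - 29)/(18 - 19) ≡ 19/30 mod 31. 30⁻¹ ≡ 30 (mod 31), so λ ≡ 12.
  x = λ² - 19 - 18 = 144 - 37 ≡ 14; y = λ·(19 - 14) - 29 ≡ 0. → (14, 0)
4G = (14, 0).
Finally 4G + H:
(14, 0) + (7, 26). λ = (26 - 0)/(7 - 14) ≡ 26/24 mod 31. 24⁻¹ ≡ 22 (mod 31), so λ ≡ 14.
  x = λ² - 14 - 7 = 196 - 21 ≡ 20; y = λ·(14 - 20) - 0 ≡ 9. → (20, 9)

(20, 9)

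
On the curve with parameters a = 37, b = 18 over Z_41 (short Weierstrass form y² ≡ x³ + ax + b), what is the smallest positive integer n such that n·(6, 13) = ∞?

2P: tangent at (6, 13): λ = (3·6² + 37)/(2·13) ≡ 22/26. 26⁻¹ ≡ 30 (mod 41), so λ ≡ 22·30 ≡ 4.
  x = λ² - 6 - 6 = 16 - 12 ≡ 4; y = λ·(6 - 4) - 13 ≡ 36. → (4, 36)
3P: (4, 36) + (6, 13). λ = (13 - 36)/(6 - 4) ≡ 18/2 mod 41. 2⁻¹ ≡ 21 (mod 41) since 2·21 = 42 ≡ 1, so λ ≡ 9.
  x = λ² - 4 - 6 = 81 - 10 ≡ 30; y = λ·(4 - 30) - 36 ≡ 17. → (30, 17)
4P: (30, 17) + (6, 13). λ = (13 - 17)/(6 - 30) ≡ 37/17 mod 41. 17⁻¹ ≡ 29 (mod 41), so λ ≡ 7.
  x = λ² - 30 - 6 = 49 - 36 ≡ 13; y = λ·(30 - 13) - 17 ≡ 20. → (13, 20)
5P: (13, 20) + (6, 13). λ = (13 - 20)/(6 - 13) ≡ 34/34 mod 41. 34⁻¹ ≡ 35 (mod 41), so λ ≡ 1.
  x = λ² - 13 - 6 = 1 - 19 ≡ 23; y = λ·(13 - 23) - 20 ≡ 11. → (23, 11)
6P: (23, 11) + (6, 13). λ = (13 - 11)/(6 - 23) ≡ 2/24 mod 41. 24⁻¹ ≡ 12 (mod 41), so λ ≡ 24.
  x = λ² - 23 - 6 = 576 - 29 ≡ 14; y = λ·(23 - 14) - 11 ≡ 0. → (14, 0)
7P: (14, 0) + (6, 13). λ = (13 - 0)/(6 - 14) ≡ 13/33 mod 41. 33⁻¹ ≡ 5 (mod 41), so λ ≡ 24.
  x = λ² - 14 - 6 = 576 - 20 ≡ 23; y = λ·(14 - 23) - 0 ≡ 30. → (23, 30)
8P: (23, 30) + (6, 13). λ = (13 - 30)/(6 - 23) ≡ 24/24 mod 41. 24⁻¹ ≡ 12 (mod 41) since 24·12 = 288 ≡ 1, so λ ≡ 1.
  x = λ² - 23 - 6 = 1 - 29 ≡ 13; y = λ·(23 - 13) - 30 ≡ 21. → (13, 21)
9P: (13, 21) + (6, 13). λ = (13 - 21)/(6 - 13) ≡ 33/34 mod 41. 34⁻¹ ≡ 35 (mod 41) since 34·35 = 1190 ≡ 1, so λ ≡ 7.
  x = λ² - 13 - 6 = 49 - 19 ≡ 30; y = λ·(13 - 30) - 21 ≡ 24. → (30, 24)
10P: (30, 24) + (6, 13). λ = (13 - 24)/(6 - 30) ≡ 30/17 mod 41. 17⁻¹ ≡ 29 (mod 41) since 17·29 = 493 ≡ 1, so λ ≡ 9.
  x = λ² - 30 - 6 = 81 - 36 ≡ 4; y = λ·(30 - 4) - 24 ≡ 5. → (4, 5)
11P: (4, 5) + (6, 13). λ = (13 - 5)/(6 - 4) ≡ 8/2 mod 41. 2⁻¹ ≡ 21 (mod 41), so λ ≡ 4.
  x = λ² - 4 - 6 = 16 - 10 ≡ 6; y = λ·(4 - 6) - 5 ≡ 28. → (6, 28)
12P: (6, 28) + (6, 13): same x and y₁ ≡ -y₂, so the sum is ∞.
12P = ∞, so the order is 12.

12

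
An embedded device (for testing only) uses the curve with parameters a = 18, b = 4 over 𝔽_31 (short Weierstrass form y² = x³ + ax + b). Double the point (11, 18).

(11, 13)

tangent at (11, 18): λ = (3·11² + 18)/(2·18) ≡ 9/5. 5⁻¹ ≡ 25 (mod 31), so λ ≡ 9·25 ≡ 8.
  x = λ² - 11 - 11 = 64 - 22 ≡ 11; y = λ·(11 - 11) - 18 ≡ 13. → (11, 13)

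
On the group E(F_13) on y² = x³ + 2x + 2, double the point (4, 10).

(8, 6)

tangent at (4, 10): λ = (3·4² + 2)/(2·10) ≡ 11/7. 7⁻¹ ≡ 2 (mod 13) since 7·2 = 14 ≡ 1, so λ ≡ 11·2 ≡ 9.
  x = λ² - 4 - 4 = 81 - 8 ≡ 8; y = λ·(4 - 8) - 10 ≡ 6. → (8, 6)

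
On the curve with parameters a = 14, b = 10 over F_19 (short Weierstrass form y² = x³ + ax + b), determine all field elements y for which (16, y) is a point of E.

6, 13

x³ + 14x + 10 = 4330 ≡ 17 (mod 19).
Square roots of 17 mod 19: 6 and 13 (since 6² = 36 ≡ 17).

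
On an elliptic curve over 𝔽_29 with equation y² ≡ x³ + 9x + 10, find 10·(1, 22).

O

Write G = (1, 22).
Double-and-add on 10 = (1010)₂. Start with G = (1, 22) for the leading 1-bit.
double: tangent at (1, 22): λ = (3·1² + 9)/(2·22) ≡ 12/15. 15⁻¹ ≡ 2 (mod 29), so λ ≡ 12·2 ≡ 24.
  x = λ² - 1 - 1 = 576 - 2 ≡ 23; y = λ·(1 - 23) - 22 ≡ 1. → (23, 1)
double: tangent at (23, 1): λ = (3·23² + 9)/(2·1) ≡ 1/2. 2⁻¹ ≡ 15 (mod 29), so λ ≡ 1·15 ≡ 15.
  x = λ² - 23 - 23 = 225 - 46 ≡ 5; y = λ·(23 - 5) - 1 ≡ 8. → (5, 8)
add G: (5, 8) + (1, 22). λ = (22 - 8)/(1 - 5) ≡ 14/25 mod 29. 25⁻¹ ≡ 7 (mod 29) since 25·7 = 175 ≡ 1, so λ ≡ 11.
  x = λ² - 5 - 1 = 121 - 6 ≡ 28; y = λ·(5 - 28) - 8 ≡ 0. → (28, 0)
double: (28, 0) + (28, 0): same x and y₁ ≡ -y₂, so the sum is O.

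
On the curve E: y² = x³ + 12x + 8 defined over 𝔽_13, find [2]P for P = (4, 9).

tangent at (4, 9): λ = (3·4² + 12)/(2·9) ≡ 8/5. 5⁻¹ ≡ 8 (mod 13), so λ ≡ 8·8 ≡ 12.
  x = λ² - 4 - 4 = 144 - 8 ≡ 6; y = λ·(4 - 6) - 9 ≡ 6. → (6, 6)

(6, 6)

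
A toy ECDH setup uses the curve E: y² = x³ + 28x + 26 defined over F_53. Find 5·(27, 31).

(27, 31)

Write G = (27, 31).
Repeated addition: build up to 5G.
2G: tangent at (27, 31): λ = (3·27² + 28)/(2·31) ≡ 42/9. 9⁻¹ ≡ 6 (mod 53) since 9·6 = 54 ≡ 1, so λ ≡ 42·6 ≡ 40.
  x = λ² - 27 - 27 = 1600 - 54 ≡ 9; y = λ·(27 - 9) - 31 ≡ 0. → (9, 0)
3G: (9, 0) + (27, 31). λ = (31 - 0)/(27 - 9) ≡ 31/18 mod 53. 18⁻¹ ≡ 3 (mod 53), so λ ≡ 40.
  x = λ² - 9 - 27 = 1600 - 36 ≡ 27; y = λ·(9 - 27) - 0 ≡ 22. → (27, 22)
4G: (27, 22) + (27, 31): same x and y₁ ≡ -y₂, so the sum is O.
5G: O + (27, 31) = (27, 31) (identity).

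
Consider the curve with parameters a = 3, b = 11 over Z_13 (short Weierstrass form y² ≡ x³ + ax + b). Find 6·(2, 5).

(9, 0)

Write Q = (2, 5).
Repeated addition: build up to 6Q.
2Q: tangent at (2, 5): λ = (3·2² + 3)/(2·5) ≡ 2/10. 10⁻¹ ≡ 4 (mod 13) since 10·4 = 40 ≡ 1, so λ ≡ 2·4 ≡ 8.
  x = λ² - 2 - 2 = 64 - 4 ≡ 8; y = λ·(2 - 8) - 5 ≡ 12. → (8, 12)
3Q: (8, 12) + (2, 5). λ = (5 - 12)/(2 - 8) ≡ 6/7 mod 13. 7⁻¹ ≡ 2 (mod 13), so λ ≡ 12.
  x = λ² - 8 - 2 = 144 - 10 ≡ 4; y = λ·(8 - 4) - 12 ≡ 10. → (4, 10)
4Q: (4, 10) + (2, 5). λ = (5 - 10)/(2 - 4) ≡ 8/11 mod 13. 11⁻¹ ≡ 6 (mod 13), so λ ≡ 9.
  x = λ² - 4 - 2 = 81 - 6 ≡ 10; y = λ·(4 - 10) - 10 ≡ 1. → (10, 1)
5Q: (10, 1) + (2, 5). λ = (5 - 1)/(2 - 10) ≡ 4/5 mod 13. 5⁻¹ ≡ 8 (mod 13) since 5·8 = 40 ≡ 1, so λ ≡ 6.
  x = λ² - 10 - 2 = 36 - 12 ≡ 11; y = λ·(10 - 11) - 1 ≡ 6. → (11, 6)
6Q: (11, 6) + (2, 5). λ = (5 - 6)/(2 - 11) ≡ 12/4 mod 13. 4⁻¹ ≡ 10 (mod 13), so λ ≡ 3.
  x = λ² - 11 - 2 = 9 - 13 ≡ 9; y = λ·(11 - 9) - 6 ≡ 0. → (9, 0)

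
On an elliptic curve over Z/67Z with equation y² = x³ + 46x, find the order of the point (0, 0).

2

2P: (0, 0) + (0, 0): same x and y₁ ≡ -y₂, so the sum is ∞.
2P = ∞, so the order is 2.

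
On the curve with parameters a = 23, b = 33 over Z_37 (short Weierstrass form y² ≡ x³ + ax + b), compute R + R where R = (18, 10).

(4, 2)

tangent at (18, 10): λ = (3·18² + 23)/(2·10) ≡ 33/20. 20⁻¹ ≡ 13 (mod 37), so λ ≡ 33·13 ≡ 22.
  x = λ² - 18 - 18 = 484 - 36 ≡ 4; y = λ·(18 - 4) - 10 ≡ 2. → (4, 2)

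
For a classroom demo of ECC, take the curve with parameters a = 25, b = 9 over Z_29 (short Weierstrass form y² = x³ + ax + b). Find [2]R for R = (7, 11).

tangent at (7, 11): λ = (3·7² + 25)/(2·11) ≡ 27/22. 22⁻¹ ≡ 4 (mod 29), so λ ≡ 27·4 ≡ 21.
  x = λ² - 7 - 7 = 441 - 14 ≡ 21; y = λ·(7 - 21) - 11 ≡ 14. → (21, 14)

(21, 14)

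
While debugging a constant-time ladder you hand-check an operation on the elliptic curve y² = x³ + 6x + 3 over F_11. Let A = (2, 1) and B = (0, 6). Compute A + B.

(7, 6)

(2, 1) + (0, 6). λ = (6 - 1)/(0 - 2) ≡ 5/9 mod 11. 9⁻¹ ≡ 5 (mod 11), so λ ≡ 3.
  x = λ² - 2 - 0 = 9 - 2 ≡ 7; y = λ·(2 - 7) - 1 ≡ 6. → (7, 6)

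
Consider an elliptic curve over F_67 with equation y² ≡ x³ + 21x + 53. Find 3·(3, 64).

Write Q = (3, 64).
Repeated addition: build up to 3Q.
2Q: tangent at (3, 64): λ = (3·3² + 21)/(2·64) ≡ 48/61. 61⁻¹ ≡ 11 (mod 67), so λ ≡ 48·11 ≡ 59.
  x = λ² - 3 - 3 = 3481 - 6 ≡ 58; y = λ·(3 - 58) - 64 ≡ 41. → (58, 41)
3Q: (58, 41) + (3, 64). λ = (64 - 41)/(3 - 58) ≡ 23/12 mod 67. 12⁻¹ ≡ 28 (mod 67) since 12·28 = 336 ≡ 1, so λ ≡ 41.
  x = λ² - 58 - 3 = 1681 - 61 ≡ 12; y = λ·(58 - 12) - 41 ≡ 36. → (12, 36)

(12, 36)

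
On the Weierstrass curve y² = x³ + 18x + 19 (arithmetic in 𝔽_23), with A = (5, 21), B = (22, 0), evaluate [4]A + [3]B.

First 4A:
Repeated addition: build up to 4A.
2A: tangent at (5, 21): λ = (3·5² + 18)/(2·21) ≡ 1/19. 19⁻¹ ≡ 17 (mod 23), so λ ≡ 1·17 ≡ 17.
  x = λ² - 5 - 5 = 289 - 10 ≡ 3; y = λ·(5 - 3) - 21 ≡ 13. → (3, 13)
3A: (3, 13) + (5, 21). λ = (21 - 13)/(5 - 3) ≡ 8/2 mod 23. 2⁻¹ ≡ 12 (mod 23), so λ ≡ 4.
  x = λ² - 3 - 5 = 16 - 8 ≡ 8; y = λ·(3 - 8) - 13 ≡ 13. → (8, 13)
4A: (8, 13) + (5, 21). λ = (21 - 13)/(5 - 8) ≡ 8/20 mod 23. 20⁻¹ ≡ 15 (mod 23) since 20·15 = 300 ≡ 1, so λ ≡ 5.
  x = λ² - 8 - 5 = 25 - 13 ≡ 12; y = λ·(8 - 12) - 13 ≡ 13. → (12, 13)
4A = (12, 13).
Next 3B:
Repeated addition: build up to 3B.
2B: (22, 0) + (22, 0): same x and y₁ ≡ -y₂, so the sum is O.
3B: O + (22, 0) = (22, 0) (identity).
3B = (22, 0).
Finally 4A + 3B:
(12, 13) + (22, 0). λ = (0 - 13)/(22 - 12) ≡ 10/10 mod 23. 10⁻¹ ≡ 7 (mod 23), so λ ≡ 1.
  x = λ² - 12 - 22 = 1 - 34 ≡ 13; y = λ·(12 - 13) - 13 ≡ 9. → (13, 9)

(13, 9)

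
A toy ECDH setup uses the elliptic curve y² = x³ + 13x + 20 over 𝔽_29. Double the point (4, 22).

tangent at (4, 22): λ = (3·4² + 13)/(2·22) ≡ 3/15. 15⁻¹ ≡ 2 (mod 29), so λ ≡ 3·2 ≡ 6.
  x = λ² - 4 - 4 = 36 - 8 ≡ 28; y = λ·(4 - 28) - 22 ≡ 8. → (28, 8)

(28, 8)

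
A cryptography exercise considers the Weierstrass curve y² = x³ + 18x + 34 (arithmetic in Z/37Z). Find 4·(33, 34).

(2, 35)

Write Q = (33, 34).
Double-and-add on 4 = (100)₂. Start with Q = (33, 34) for the leading 1-bit.
double: tangent at (33, 34): λ = (3·33² + 18)/(2·34) ≡ 29/31. 31⁻¹ ≡ 6 (mod 37), so λ ≡ 29·6 ≡ 26.
  x = λ² - 33 - 33 = 676 - 66 ≡ 18; y = λ·(33 - 18) - 34 ≡ 23. → (18, 23)
double: tangent at (18, 23): λ = (3·18² + 18)/(2·23) ≡ 28/9. 9⁻¹ ≡ 33 (mod 37) since 9·33 = 297 ≡ 1, so λ ≡ 28·33 ≡ 36.
  x = λ² - 18 - 18 = 1296 - 36 ≡ 2; y = λ·(18 - 2) - 23 ≡ 35. → (2, 35)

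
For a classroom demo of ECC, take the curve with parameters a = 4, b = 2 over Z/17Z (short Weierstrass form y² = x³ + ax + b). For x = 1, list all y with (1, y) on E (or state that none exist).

none

x³ + 4x + 2 = 7 ≡ 7 (mod 17).
7 is a non-residue mod 17; no y exists.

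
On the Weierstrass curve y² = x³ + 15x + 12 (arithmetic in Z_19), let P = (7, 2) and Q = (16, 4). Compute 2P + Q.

(11, 8)

First 2P:
Repeated addition: build up to 2P.
2P: tangent at (7, 2): λ = (3·7² + 15)/(2·2) ≡ 10/4. 4⁻¹ ≡ 5 (mod 19), so λ ≡ 10·5 ≡ 12.
  x = λ² - 7 - 7 = 144 - 14 ≡ 16; y = λ·(7 - 16) - 2 ≡ 4. → (16, 4)
2P = (16, 4).
Finally 2P + Q:
tangent at (16, 4): λ = (3·16² + 15)/(2·4) ≡ 4/8. 8⁻¹ ≡ 12 (mod 19), so λ ≡ 4·12 ≡ 10.
  x = λ² - 16 - 16 = 100 - 32 ≡ 11; y = λ·(16 - 11) - 4 ≡ 8. → (11, 8)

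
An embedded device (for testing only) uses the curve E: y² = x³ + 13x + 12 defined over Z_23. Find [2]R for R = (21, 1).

(5, 15)

tangent at (21, 1): λ = (3·21² + 13)/(2·1) ≡ 2/2. 2⁻¹ ≡ 12 (mod 23), so λ ≡ 2·12 ≡ 1.
  x = λ² - 21 - 21 = 1 - 42 ≡ 5; y = λ·(21 - 5) - 1 ≡ 15. → (5, 15)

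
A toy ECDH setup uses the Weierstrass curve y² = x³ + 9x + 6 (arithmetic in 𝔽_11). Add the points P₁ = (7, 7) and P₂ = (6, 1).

(7, 7) + (6, 1). λ = (1 - 7)/(6 - 7) ≡ 5/10 mod 11. 10⁻¹ ≡ 10 (mod 11), so λ ≡ 6.
  x = λ² - 7 - 6 = 36 - 13 ≡ 1; y = λ·(7 - 1) - 7 ≡ 7. → (1, 7)

(1, 7)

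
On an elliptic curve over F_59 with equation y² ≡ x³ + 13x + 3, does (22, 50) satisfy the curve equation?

y² = 50² ≡ 22; x³ + 13x + 3 = 10937 ≡ 22 (mod 59). 22 = 22.

yes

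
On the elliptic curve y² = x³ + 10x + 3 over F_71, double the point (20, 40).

(39, 1)

tangent at (20, 40): λ = (3·20² + 10)/(2·40) ≡ 3/9. 9⁻¹ ≡ 8 (mod 71), so λ ≡ 3·8 ≡ 24.
  x = λ² - 20 - 20 = 576 - 40 ≡ 39; y = λ·(20 - 39) - 40 ≡ 1. → (39, 1)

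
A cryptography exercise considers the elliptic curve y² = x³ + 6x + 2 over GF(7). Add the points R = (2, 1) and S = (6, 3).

(1, 3)

(2, 1) + (6, 3). λ = (3 - 1)/(6 - 2) ≡ 2/4 mod 7. 4⁻¹ ≡ 2 (mod 7) since 4·2 = 8 ≡ 1, so λ ≡ 4.
  x = λ² - 2 - 6 = 16 - 8 ≡ 1; y = λ·(2 - 1) - 1 ≡ 3. → (1, 3)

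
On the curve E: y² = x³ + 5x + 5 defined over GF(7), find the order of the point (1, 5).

7

2P: tangent at (1, 5): λ = (3·1² + 5)/(2·5) ≡ 1/3. 3⁻¹ ≡ 5 (mod 7), so λ ≡ 1·5 ≡ 5.
  x = λ² - 1 - 1 = 25 - 2 ≡ 2; y = λ·(1 - 2) - 5 ≡ 4. → (2, 4)
3P: (2, 4) + (1, 5). λ = (5 - 4)/(1 - 2) ≡ 1/6 mod 7. 6⁻¹ ≡ 6 (mod 7), so λ ≡ 6.
  x = λ² - 2 - 1 = 36 - 3 ≡ 5; y = λ·(2 - 5) - 4 ≡ 6. → (5, 6)
4P: (5, 6) + (1, 5). λ = (5 - 6)/(1 - 5) ≡ 6/3 mod 7. 3⁻¹ ≡ 5 (mod 7), so λ ≡ 2.
  x = λ² - 5 - 1 = 4 - 6 ≡ 5; y = λ·(5 - 5) - 6 ≡ 1. → (5, 1)
5P: (5, 1) + (1, 5). λ = (5 - 1)/(1 - 5) ≡ 4/3 mod 7. 3⁻¹ ≡ 5 (mod 7), so λ ≡ 6.
  x = λ² - 5 - 1 = 36 - 6 ≡ 2; y = λ·(5 - 2) - 1 ≡ 3. → (2, 3)
6P: (2, 3) + (1, 5). λ = (5 - 3)/(1 - 2) ≡ 2/6 mod 7. 6⁻¹ ≡ 6 (mod 7), so λ ≡ 5.
  x = λ² - 2 - 1 = 25 - 3 ≡ 1; y = λ·(2 - 1) - 3 ≡ 2. → (1, 2)
7P: (1, 2) + (1, 5): same x and y₁ ≡ -y₂, so the sum is O.
7P = O, so the order is 7.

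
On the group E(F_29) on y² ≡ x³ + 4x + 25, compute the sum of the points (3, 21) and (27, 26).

(0, 5)

(3, 21) + (27, 26). λ = (26 - 21)/(27 - 3) ≡ 5/24 mod 29. 24⁻¹ ≡ 23 (mod 29) since 24·23 = 552 ≡ 1, so λ ≡ 28.
  x = λ² - 3 - 27 = 784 - 30 ≡ 0; y = λ·(3 - 0) - 21 ≡ 5. → (0, 5)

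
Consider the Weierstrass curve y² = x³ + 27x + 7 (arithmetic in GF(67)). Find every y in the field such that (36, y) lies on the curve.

20, 47

x³ + 27x + 7 = 47635 ≡ 65 (mod 67).
Square roots of 65 mod 67: 20 and 47 (since 20² = 400 ≡ 65).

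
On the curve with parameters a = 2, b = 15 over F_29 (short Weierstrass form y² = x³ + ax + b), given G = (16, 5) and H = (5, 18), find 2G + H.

(10, 7)

First 2G:
Repeated addition: build up to 2G.
2G: tangent at (16, 5): λ = (3·16² + 2)/(2·5) ≡ 16/10. 10⁻¹ ≡ 3 (mod 29), so λ ≡ 16·3 ≡ 19.
  x = λ² - 16 - 16 = 361 - 32 ≡ 10; y = λ·(16 - 10) - 5 ≡ 22. → (10, 22)
2G = (10, 22).
Finally 2G + H:
(10, 22) + (5, 18). λ = (18 - 22)/(5 - 10) ≡ 25/24 mod 29. 24⁻¹ ≡ 23 (mod 29) since 24·23 = 552 ≡ 1, so λ ≡ 24.
  x = λ² - 10 - 5 = 576 - 15 ≡ 10; y = λ·(10 - 10) - 22 ≡ 7. → (10, 7)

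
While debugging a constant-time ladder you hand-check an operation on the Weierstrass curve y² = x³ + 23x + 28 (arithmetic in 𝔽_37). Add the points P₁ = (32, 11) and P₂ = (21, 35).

(12, 16)

(32, 11) + (21, 35). λ = (35 - 11)/(21 - 32) ≡ 24/26 mod 37. 26⁻¹ ≡ 10 (mod 37), so λ ≡ 18.
  x = λ² - 32 - 21 = 324 - 53 ≡ 12; y = λ·(32 - 12) - 11 ≡ 16. → (12, 16)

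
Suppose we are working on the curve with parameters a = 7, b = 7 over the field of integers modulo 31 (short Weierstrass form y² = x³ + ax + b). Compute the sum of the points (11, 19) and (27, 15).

(11, 19) + (27, 15). λ = (15 - 19)/(27 - 11) ≡ 27/16 mod 31. 16⁻¹ ≡ 2 (mod 31) since 16·2 = 32 ≡ 1, so λ ≡ 23.
  x = λ² - 11 - 27 = 529 - 38 ≡ 26; y = λ·(11 - 26) - 19 ≡ 8. → (26, 8)

(26, 8)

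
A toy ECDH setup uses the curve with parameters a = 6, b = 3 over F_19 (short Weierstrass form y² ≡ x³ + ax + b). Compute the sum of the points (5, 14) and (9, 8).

(12, 6)

(5, 14) + (9, 8). λ = (8 - 14)/(9 - 5) ≡ 13/4 mod 19. 4⁻¹ ≡ 5 (mod 19) since 4·5 = 20 ≡ 1, so λ ≡ 8.
  x = λ² - 5 - 9 = 64 - 14 ≡ 12; y = λ·(5 - 12) - 14 ≡ 6. → (12, 6)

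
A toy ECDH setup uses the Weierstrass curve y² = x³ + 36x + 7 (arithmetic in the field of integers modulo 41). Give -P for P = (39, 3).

(39, 38)

-(39, 3) = (39, -3 mod 41) = (39, 38).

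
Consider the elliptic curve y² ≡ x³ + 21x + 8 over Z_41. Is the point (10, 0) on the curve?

no

y² = 0² ≡ 0; x³ + 21x + 8 = 1218 ≡ 29 (mod 41). 0 ≠ 29.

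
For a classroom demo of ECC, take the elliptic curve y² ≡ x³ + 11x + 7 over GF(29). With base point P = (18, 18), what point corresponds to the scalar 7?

(28, 16)

Double-and-add on 7 = (111)₂. Start with P = (18, 18) for the leading 1-bit.
double: tangent at (18, 18): λ = (3·18² + 11)/(2·18) ≡ 26/7. 7⁻¹ ≡ 25 (mod 29), so λ ≡ 26·25 ≡ 12.
  x = λ² - 18 - 18 = 144 - 36 ≡ 21; y = λ·(18 - 21) - 18 ≡ 4. → (21, 4)
add P: (21, 4) + (18, 18). λ = (18 - 4)/(18 - 21) ≡ 14/26 mod 29. 26⁻¹ ≡ 19 (mod 29) since 26·19 = 494 ≡ 1, so λ ≡ 5.
  x = λ² - 21 - 18 = 25 - 39 ≡ 15; y = λ·(21 - 15) - 4 ≡ 26. → (15, 26)
double: tangent at (15, 26): λ = (3·15² + 11)/(2·26) ≡ 19/23. 23⁻¹ ≡ 24 (mod 29), so λ ≡ 19·24 ≡ 21.
  x = λ² - 15 - 15 = 441 - 30 ≡ 5; y = λ·(15 - 5) - 26 ≡ 10. → (5, 10)
add P: (5, 10) + (18, 18). λ = (18 - 10)/(18 - 5) ≡ 8/13 mod 29. 13⁻¹ ≡ 9 (mod 29), so λ ≡ 14.
  x = λ² - 5 - 18 = 196 - 23 ≡ 28; y = λ·(5 - 28) - 10 ≡ 16. → (28, 16)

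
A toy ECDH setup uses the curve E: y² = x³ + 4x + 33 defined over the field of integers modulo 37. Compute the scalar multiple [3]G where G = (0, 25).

(13, 32)

Repeated addition: build up to 3G.
2G: tangent at (0, 25): λ = (3·0² + 4)/(2·25) ≡ 4/13. 13⁻¹ ≡ 20 (mod 37), so λ ≡ 4·20 ≡ 6.
  x = λ² - 0 - 0 = 36 - 0 ≡ 36; y = λ·(0 - 36) - 25 ≡ 18. → (36, 18)
3G: (36, 18) + (0, 25). λ = (25 - 18)/(0 - 36) ≡ 7/1 mod 37. 1⁻¹ ≡ 1 (mod 37), so λ ≡ 7.
  x = λ² - 36 - 0 = 49 - 36 ≡ 13; y = λ·(36 - 13) - 18 ≡ 32. → (13, 32)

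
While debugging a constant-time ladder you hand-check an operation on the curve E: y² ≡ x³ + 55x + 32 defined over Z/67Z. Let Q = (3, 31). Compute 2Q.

(3, 36)

tangent at (3, 31): λ = (3·3² + 55)/(2·31) ≡ 15/62. 62⁻¹ ≡ 40 (mod 67) since 62·40 = 2480 ≡ 1, so λ ≡ 15·40 ≡ 64.
  x = λ² - 3 - 3 = 4096 - 6 ≡ 3; y = λ·(3 - 3) - 31 ≡ 36. → (3, 36)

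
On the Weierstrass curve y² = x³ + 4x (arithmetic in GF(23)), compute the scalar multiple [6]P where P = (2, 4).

Repeated addition: build up to 6P.
2P: tangent at (2, 4): λ = (3·2² + 4)/(2·4) ≡ 16/8. 8⁻¹ ≡ 3 (mod 23), so λ ≡ 16·3 ≡ 2.
  x = λ² - 2 - 2 = 4 - 4 ≡ 0; y = λ·(2 - 0) - 4 ≡ 0. → (0, 0)
3P: (0, 0) + (2, 4). λ = (4 - 0)/(2 - 0) ≡ 4/2 mod 23. 2⁻¹ ≡ 12 (mod 23), so λ ≡ 2.
  x = λ² - 0 - 2 = 4 - 2 ≡ 2; y = λ·(0 - 2) - 0 ≡ 19. → (2, 19)
4P: (2, 19) + (2, 4): same x and y₁ ≡ -y₂, so the sum is O.
5P: O + (2, 4) = (2, 4) (identity).
6P: tangent at (2, 4): λ = (3·2² + 4)/(2·4) ≡ 16/8. 8⁻¹ ≡ 3 (mod 23) since 8·3 = 24 ≡ 1, so λ ≡ 16·3 ≡ 2.
  x = λ² - 2 - 2 = 4 - 4 ≡ 0; y = λ·(2 - 0) - 4 ≡ 0. → (0, 0)

(0, 0)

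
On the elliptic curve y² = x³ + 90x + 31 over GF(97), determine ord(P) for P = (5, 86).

12

2P: tangent at (5, 86): λ = (3·5² + 90)/(2·86) ≡ 68/75. 75⁻¹ ≡ 22 (mod 97), so λ ≡ 68·22 ≡ 41.
  x = λ² - 5 - 5 = 1681 - 10 ≡ 22; y = λ·(5 - 22) - 86 ≡ 90. → (22, 90)
3P: (22, 90) + (5, 86). λ = (86 - 90)/(5 - 22) ≡ 93/80 mod 97. 80⁻¹ ≡ 57 (mod 97), so λ ≡ 63.
  x = λ² - 22 - 5 = 3969 - 27 ≡ 62; y = λ·(22 - 62) - 90 ≡ 9. → (62, 9)
4P: (62, 9) + (5, 86). λ = (86 - 9)/(5 - 62) ≡ 77/40 mod 97. 40⁻¹ ≡ 17 (mod 97) since 40·17 = 680 ≡ 1, so λ ≡ 48.
  x = λ² - 62 - 5 = 2304 - 67 ≡ 6; y = λ·(62 - 6) - 9 ≡ 60. → (6, 60)
5P: (6, 60) + (5, 86). λ = (86 - 60)/(5 - 6) ≡ 26/96 mod 97. 96⁻¹ ≡ 96 (mod 97), so λ ≡ 71.
  x = λ² - 6 - 5 = 5041 - 11 ≡ 83; y = λ·(6 - 83) - 60 ≡ 2. → (83, 2)
6P: (83, 2) + (5, 86). λ = (86 - 2)/(5 - 83) ≡ 84/19 mod 97. 19⁻¹ ≡ 46 (mod 97) since 19·46 = 874 ≡ 1, so λ ≡ 81.
  x = λ² - 83 - 5 = 6561 - 88 ≡ 71; y = λ·(83 - 71) - 2 ≡ 0. → (71, 0)
7P: (71, 0) + (5, 86). λ = (86 - 0)/(5 - 71) ≡ 86/31 mod 97. 31⁻¹ ≡ 72 (mod 97) since 31·72 = 2232 ≡ 1, so λ ≡ 81.
  x = λ² - 71 - 5 = 6561 - 76 ≡ 83; y = λ·(71 - 83) - 0 ≡ 95. → (83, 95)
8P: (83, 95) + (5, 86). λ = (86 - 95)/(5 - 83) ≡ 88/19 mod 97. 19⁻¹ ≡ 46 (mod 97) since 19·46 = 874 ≡ 1, so λ ≡ 71.
  x = λ² - 83 - 5 = 5041 - 88 ≡ 6; y = λ·(83 - 6) - 95 ≡ 37. → (6, 37)
9P: (6, 37) + (5, 86). λ = (86 - 37)/(5 - 6) ≡ 49/96 mod 97. 96⁻¹ ≡ 96 (mod 97), so λ ≡ 48.
  x = λ² - 6 - 5 = 2304 - 11 ≡ 62; y = λ·(6 - 62) - 37 ≡ 88. → (62, 88)
10P: (62, 88) + (5, 86). λ = (86 - 88)/(5 - 62) ≡ 95/40 mod 97. 40⁻¹ ≡ 17 (mod 97), so λ ≡ 63.
  x = λ² - 62 - 5 = 3969 - 67 ≡ 22; y = λ·(62 - 22) - 88 ≡ 7. → (22, 7)
11P: (22, 7) + (5, 86). λ = (86 - 7)/(5 - 22) ≡ 79/80 mod 97. 80⁻¹ ≡ 57 (mod 97), so λ ≡ 41.
  x = λ² - 22 - 5 = 1681 - 27 ≡ 5; y = λ·(22 - 5) - 7 ≡ 11. → (5, 11)
12P: (5, 11) + (5, 86): same x and y₁ ≡ -y₂, so the sum is O.
12P = O, so the order is 12.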